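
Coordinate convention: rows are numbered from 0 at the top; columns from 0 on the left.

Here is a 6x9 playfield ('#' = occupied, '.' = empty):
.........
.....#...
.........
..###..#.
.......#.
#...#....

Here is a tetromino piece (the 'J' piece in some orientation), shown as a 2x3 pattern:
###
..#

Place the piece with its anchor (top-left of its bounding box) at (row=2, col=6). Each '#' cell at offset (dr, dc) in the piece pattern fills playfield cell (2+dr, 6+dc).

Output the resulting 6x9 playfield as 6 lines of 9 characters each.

Fill (2+0,6+0) = (2,6)
Fill (2+0,6+1) = (2,7)
Fill (2+0,6+2) = (2,8)
Fill (2+1,6+2) = (3,8)

Answer: .........
.....#...
......###
..###..##
.......#.
#...#....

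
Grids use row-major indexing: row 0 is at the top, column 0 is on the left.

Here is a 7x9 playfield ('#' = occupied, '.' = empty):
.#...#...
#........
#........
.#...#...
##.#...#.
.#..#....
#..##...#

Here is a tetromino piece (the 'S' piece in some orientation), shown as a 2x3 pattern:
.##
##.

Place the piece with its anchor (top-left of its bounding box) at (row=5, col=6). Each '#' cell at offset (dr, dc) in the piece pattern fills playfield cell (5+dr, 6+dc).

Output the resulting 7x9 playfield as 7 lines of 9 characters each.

Fill (5+0,6+1) = (5,7)
Fill (5+0,6+2) = (5,8)
Fill (5+1,6+0) = (6,6)
Fill (5+1,6+1) = (6,7)

Answer: .#...#...
#........
#........
.#...#...
##.#...#.
.#..#..##
#..##.###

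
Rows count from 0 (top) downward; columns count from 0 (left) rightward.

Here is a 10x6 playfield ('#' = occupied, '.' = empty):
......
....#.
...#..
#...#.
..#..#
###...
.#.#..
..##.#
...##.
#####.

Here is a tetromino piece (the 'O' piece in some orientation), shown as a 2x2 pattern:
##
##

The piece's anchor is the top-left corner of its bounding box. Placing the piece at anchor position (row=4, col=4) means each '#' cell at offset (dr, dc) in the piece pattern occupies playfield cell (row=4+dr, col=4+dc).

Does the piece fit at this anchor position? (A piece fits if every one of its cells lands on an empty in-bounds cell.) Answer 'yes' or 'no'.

Check each piece cell at anchor (4, 4):
  offset (0,0) -> (4,4): empty -> OK
  offset (0,1) -> (4,5): occupied ('#') -> FAIL
  offset (1,0) -> (5,4): empty -> OK
  offset (1,1) -> (5,5): empty -> OK
All cells valid: no

Answer: no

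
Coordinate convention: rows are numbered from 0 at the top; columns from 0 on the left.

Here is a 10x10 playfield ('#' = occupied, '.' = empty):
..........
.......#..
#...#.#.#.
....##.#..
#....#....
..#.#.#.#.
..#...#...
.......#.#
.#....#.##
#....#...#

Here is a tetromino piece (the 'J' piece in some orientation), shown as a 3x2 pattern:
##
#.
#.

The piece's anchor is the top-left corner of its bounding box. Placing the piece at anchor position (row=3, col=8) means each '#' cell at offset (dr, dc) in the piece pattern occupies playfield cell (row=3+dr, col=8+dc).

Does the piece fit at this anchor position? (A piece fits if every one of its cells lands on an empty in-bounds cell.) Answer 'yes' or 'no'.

Check each piece cell at anchor (3, 8):
  offset (0,0) -> (3,8): empty -> OK
  offset (0,1) -> (3,9): empty -> OK
  offset (1,0) -> (4,8): empty -> OK
  offset (2,0) -> (5,8): occupied ('#') -> FAIL
All cells valid: no

Answer: no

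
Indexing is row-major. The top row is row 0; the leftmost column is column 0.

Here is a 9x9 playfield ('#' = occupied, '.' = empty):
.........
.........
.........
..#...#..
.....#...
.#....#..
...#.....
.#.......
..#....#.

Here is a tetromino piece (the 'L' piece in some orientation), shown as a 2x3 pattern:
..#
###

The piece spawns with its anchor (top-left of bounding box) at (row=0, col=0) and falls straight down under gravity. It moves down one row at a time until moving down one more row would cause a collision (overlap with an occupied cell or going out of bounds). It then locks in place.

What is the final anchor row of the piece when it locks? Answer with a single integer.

Answer: 1

Derivation:
Spawn at (row=0, col=0). Try each row:
  row 0: fits
  row 1: fits
  row 2: blocked -> lock at row 1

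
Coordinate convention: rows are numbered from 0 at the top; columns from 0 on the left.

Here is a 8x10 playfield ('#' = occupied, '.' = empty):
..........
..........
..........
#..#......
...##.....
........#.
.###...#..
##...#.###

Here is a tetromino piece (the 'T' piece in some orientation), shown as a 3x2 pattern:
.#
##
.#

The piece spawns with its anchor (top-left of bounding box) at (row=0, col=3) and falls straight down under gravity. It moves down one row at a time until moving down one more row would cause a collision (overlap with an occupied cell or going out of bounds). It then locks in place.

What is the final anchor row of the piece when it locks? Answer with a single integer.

Answer: 1

Derivation:
Spawn at (row=0, col=3). Try each row:
  row 0: fits
  row 1: fits
  row 2: blocked -> lock at row 1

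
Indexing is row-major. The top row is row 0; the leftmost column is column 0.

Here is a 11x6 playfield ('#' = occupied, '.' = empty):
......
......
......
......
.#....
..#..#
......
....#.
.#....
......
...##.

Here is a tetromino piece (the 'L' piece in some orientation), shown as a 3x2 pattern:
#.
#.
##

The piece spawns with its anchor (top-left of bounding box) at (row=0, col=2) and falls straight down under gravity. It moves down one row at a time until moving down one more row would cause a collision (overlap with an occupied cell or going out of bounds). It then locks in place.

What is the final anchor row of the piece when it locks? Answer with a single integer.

Spawn at (row=0, col=2). Try each row:
  row 0: fits
  row 1: fits
  row 2: fits
  row 3: blocked -> lock at row 2

Answer: 2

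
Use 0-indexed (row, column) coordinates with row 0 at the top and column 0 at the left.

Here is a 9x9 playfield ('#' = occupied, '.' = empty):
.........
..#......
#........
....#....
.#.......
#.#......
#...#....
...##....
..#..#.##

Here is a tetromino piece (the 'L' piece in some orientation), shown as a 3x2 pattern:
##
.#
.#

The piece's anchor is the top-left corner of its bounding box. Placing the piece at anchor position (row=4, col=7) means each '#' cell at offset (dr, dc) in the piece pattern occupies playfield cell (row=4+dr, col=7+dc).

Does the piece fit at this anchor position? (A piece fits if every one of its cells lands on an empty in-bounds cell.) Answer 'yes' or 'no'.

Check each piece cell at anchor (4, 7):
  offset (0,0) -> (4,7): empty -> OK
  offset (0,1) -> (4,8): empty -> OK
  offset (1,1) -> (5,8): empty -> OK
  offset (2,1) -> (6,8): empty -> OK
All cells valid: yes

Answer: yes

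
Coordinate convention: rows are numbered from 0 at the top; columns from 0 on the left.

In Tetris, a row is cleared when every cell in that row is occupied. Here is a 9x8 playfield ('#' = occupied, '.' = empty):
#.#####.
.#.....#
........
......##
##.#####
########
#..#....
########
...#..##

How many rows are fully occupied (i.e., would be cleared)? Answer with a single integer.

Answer: 2

Derivation:
Check each row:
  row 0: 2 empty cells -> not full
  row 1: 6 empty cells -> not full
  row 2: 8 empty cells -> not full
  row 3: 6 empty cells -> not full
  row 4: 1 empty cell -> not full
  row 5: 0 empty cells -> FULL (clear)
  row 6: 6 empty cells -> not full
  row 7: 0 empty cells -> FULL (clear)
  row 8: 5 empty cells -> not full
Total rows cleared: 2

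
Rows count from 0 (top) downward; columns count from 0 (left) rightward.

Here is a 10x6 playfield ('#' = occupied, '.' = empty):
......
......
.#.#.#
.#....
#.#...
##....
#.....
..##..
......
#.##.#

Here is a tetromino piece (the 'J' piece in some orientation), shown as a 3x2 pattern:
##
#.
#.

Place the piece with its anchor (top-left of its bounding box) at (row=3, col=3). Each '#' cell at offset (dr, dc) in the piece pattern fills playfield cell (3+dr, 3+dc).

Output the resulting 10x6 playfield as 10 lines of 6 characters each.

Answer: ......
......
.#.#.#
.#.##.
#.##..
##.#..
#.....
..##..
......
#.##.#

Derivation:
Fill (3+0,3+0) = (3,3)
Fill (3+0,3+1) = (3,4)
Fill (3+1,3+0) = (4,3)
Fill (3+2,3+0) = (5,3)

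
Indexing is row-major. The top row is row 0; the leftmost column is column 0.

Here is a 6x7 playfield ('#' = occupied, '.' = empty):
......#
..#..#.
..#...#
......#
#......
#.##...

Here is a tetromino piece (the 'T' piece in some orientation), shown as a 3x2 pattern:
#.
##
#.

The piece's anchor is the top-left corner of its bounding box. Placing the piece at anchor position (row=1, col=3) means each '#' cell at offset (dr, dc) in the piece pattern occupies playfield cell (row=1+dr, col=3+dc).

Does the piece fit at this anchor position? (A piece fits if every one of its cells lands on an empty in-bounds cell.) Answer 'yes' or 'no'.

Answer: yes

Derivation:
Check each piece cell at anchor (1, 3):
  offset (0,0) -> (1,3): empty -> OK
  offset (1,0) -> (2,3): empty -> OK
  offset (1,1) -> (2,4): empty -> OK
  offset (2,0) -> (3,3): empty -> OK
All cells valid: yes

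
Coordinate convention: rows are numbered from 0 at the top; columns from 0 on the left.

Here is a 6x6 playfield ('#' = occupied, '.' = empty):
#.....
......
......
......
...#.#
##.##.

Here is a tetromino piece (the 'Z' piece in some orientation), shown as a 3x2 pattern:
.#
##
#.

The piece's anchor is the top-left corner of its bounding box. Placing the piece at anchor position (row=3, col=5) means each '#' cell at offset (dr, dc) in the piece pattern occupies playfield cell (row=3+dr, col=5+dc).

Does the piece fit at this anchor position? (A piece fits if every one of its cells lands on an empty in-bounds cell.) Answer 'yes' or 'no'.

Check each piece cell at anchor (3, 5):
  offset (0,1) -> (3,6): out of bounds -> FAIL
  offset (1,0) -> (4,5): occupied ('#') -> FAIL
  offset (1,1) -> (4,6): out of bounds -> FAIL
  offset (2,0) -> (5,5): empty -> OK
All cells valid: no

Answer: no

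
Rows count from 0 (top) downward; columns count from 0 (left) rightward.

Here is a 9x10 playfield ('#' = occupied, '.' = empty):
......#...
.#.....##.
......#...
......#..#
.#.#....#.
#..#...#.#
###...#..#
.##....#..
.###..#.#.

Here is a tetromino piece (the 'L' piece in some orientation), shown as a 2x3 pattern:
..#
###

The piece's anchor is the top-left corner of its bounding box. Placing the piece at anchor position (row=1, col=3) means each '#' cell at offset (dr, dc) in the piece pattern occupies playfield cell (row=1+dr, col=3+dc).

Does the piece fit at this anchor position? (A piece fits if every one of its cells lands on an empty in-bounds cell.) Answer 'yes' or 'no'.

Check each piece cell at anchor (1, 3):
  offset (0,2) -> (1,5): empty -> OK
  offset (1,0) -> (2,3): empty -> OK
  offset (1,1) -> (2,4): empty -> OK
  offset (1,2) -> (2,5): empty -> OK
All cells valid: yes

Answer: yes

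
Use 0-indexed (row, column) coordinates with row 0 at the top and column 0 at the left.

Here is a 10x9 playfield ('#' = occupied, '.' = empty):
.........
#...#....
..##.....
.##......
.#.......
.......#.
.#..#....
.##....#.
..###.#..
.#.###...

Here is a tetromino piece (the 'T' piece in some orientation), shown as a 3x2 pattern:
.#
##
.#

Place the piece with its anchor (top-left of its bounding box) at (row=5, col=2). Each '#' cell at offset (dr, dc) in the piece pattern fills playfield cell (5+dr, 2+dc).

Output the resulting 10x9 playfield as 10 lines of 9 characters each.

Fill (5+0,2+1) = (5,3)
Fill (5+1,2+0) = (6,2)
Fill (5+1,2+1) = (6,3)
Fill (5+2,2+1) = (7,3)

Answer: .........
#...#....
..##.....
.##......
.#.......
...#...#.
.####....
.###...#.
..###.#..
.#.###...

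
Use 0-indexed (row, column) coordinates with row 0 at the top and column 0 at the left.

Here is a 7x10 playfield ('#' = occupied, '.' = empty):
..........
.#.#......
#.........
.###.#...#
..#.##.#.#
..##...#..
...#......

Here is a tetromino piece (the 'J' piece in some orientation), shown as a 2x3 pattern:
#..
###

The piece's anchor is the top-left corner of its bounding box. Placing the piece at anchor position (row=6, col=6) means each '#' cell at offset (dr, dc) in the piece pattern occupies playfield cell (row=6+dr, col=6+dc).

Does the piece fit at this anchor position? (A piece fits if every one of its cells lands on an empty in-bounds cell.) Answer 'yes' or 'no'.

Check each piece cell at anchor (6, 6):
  offset (0,0) -> (6,6): empty -> OK
  offset (1,0) -> (7,6): out of bounds -> FAIL
  offset (1,1) -> (7,7): out of bounds -> FAIL
  offset (1,2) -> (7,8): out of bounds -> FAIL
All cells valid: no

Answer: no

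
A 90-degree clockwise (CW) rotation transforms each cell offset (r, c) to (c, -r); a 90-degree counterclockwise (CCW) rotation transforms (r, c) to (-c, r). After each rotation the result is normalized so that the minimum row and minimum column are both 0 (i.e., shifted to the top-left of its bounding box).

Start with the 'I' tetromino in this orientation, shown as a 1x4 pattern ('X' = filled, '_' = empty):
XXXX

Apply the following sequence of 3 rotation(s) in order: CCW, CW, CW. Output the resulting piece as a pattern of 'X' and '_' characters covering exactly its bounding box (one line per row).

Answer: X
X
X
X

Derivation:
Start:
XXXX
After rotation 1 (CCW):
X
X
X
X
After rotation 2 (CW):
XXXX
After rotation 3 (CW):
X
X
X
X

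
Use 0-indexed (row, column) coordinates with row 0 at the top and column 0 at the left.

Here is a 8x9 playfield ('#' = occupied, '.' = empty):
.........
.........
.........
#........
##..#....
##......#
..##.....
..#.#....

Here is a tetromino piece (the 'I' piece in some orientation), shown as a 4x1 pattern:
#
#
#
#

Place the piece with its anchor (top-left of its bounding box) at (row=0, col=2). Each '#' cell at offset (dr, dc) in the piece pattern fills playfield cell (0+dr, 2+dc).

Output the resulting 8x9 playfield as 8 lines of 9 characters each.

Fill (0+0,2+0) = (0,2)
Fill (0+1,2+0) = (1,2)
Fill (0+2,2+0) = (2,2)
Fill (0+3,2+0) = (3,2)

Answer: ..#......
..#......
..#......
#.#......
##..#....
##......#
..##.....
..#.#....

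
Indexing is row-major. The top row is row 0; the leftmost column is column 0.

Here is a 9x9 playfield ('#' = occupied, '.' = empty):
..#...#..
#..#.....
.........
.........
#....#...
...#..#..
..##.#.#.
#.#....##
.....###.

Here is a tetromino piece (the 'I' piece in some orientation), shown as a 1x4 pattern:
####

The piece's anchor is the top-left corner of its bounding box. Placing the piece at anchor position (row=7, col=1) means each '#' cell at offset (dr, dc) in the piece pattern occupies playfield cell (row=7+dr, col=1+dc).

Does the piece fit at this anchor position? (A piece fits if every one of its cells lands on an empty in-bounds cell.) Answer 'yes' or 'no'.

Answer: no

Derivation:
Check each piece cell at anchor (7, 1):
  offset (0,0) -> (7,1): empty -> OK
  offset (0,1) -> (7,2): occupied ('#') -> FAIL
  offset (0,2) -> (7,3): empty -> OK
  offset (0,3) -> (7,4): empty -> OK
All cells valid: no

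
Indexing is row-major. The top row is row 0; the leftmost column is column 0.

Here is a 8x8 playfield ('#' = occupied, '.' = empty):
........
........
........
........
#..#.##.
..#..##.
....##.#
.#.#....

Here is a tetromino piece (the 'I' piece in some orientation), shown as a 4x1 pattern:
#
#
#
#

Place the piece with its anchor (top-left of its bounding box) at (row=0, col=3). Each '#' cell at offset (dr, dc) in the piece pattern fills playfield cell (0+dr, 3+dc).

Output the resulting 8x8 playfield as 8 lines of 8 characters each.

Fill (0+0,3+0) = (0,3)
Fill (0+1,3+0) = (1,3)
Fill (0+2,3+0) = (2,3)
Fill (0+3,3+0) = (3,3)

Answer: ...#....
...#....
...#....
...#....
#..#.##.
..#..##.
....##.#
.#.#....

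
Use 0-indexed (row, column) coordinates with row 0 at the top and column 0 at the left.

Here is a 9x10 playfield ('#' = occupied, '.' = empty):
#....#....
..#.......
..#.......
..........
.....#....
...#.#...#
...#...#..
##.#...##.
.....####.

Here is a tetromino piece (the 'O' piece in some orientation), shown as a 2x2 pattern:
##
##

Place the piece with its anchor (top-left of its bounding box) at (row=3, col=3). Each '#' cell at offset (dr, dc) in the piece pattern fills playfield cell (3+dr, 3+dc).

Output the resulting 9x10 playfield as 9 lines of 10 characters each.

Answer: #....#....
..#.......
..#.......
...##.....
...###....
...#.#...#
...#...#..
##.#...##.
.....####.

Derivation:
Fill (3+0,3+0) = (3,3)
Fill (3+0,3+1) = (3,4)
Fill (3+1,3+0) = (4,3)
Fill (3+1,3+1) = (4,4)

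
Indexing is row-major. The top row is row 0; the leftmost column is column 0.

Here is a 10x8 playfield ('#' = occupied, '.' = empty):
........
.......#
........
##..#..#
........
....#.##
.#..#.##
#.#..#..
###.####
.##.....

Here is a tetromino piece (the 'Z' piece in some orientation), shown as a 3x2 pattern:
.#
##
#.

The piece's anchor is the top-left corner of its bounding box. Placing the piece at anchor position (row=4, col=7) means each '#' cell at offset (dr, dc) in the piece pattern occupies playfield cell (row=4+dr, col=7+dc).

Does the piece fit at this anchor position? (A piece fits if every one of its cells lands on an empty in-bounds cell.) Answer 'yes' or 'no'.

Check each piece cell at anchor (4, 7):
  offset (0,1) -> (4,8): out of bounds -> FAIL
  offset (1,0) -> (5,7): occupied ('#') -> FAIL
  offset (1,1) -> (5,8): out of bounds -> FAIL
  offset (2,0) -> (6,7): occupied ('#') -> FAIL
All cells valid: no

Answer: no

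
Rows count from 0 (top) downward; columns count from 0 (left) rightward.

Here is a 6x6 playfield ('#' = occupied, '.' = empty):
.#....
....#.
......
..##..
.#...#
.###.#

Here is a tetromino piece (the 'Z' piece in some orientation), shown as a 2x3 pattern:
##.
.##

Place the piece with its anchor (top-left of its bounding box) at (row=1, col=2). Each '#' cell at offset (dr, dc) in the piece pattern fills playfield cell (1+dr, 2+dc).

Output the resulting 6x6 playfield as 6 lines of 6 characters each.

Answer: .#....
..###.
...##.
..##..
.#...#
.###.#

Derivation:
Fill (1+0,2+0) = (1,2)
Fill (1+0,2+1) = (1,3)
Fill (1+1,2+1) = (2,3)
Fill (1+1,2+2) = (2,4)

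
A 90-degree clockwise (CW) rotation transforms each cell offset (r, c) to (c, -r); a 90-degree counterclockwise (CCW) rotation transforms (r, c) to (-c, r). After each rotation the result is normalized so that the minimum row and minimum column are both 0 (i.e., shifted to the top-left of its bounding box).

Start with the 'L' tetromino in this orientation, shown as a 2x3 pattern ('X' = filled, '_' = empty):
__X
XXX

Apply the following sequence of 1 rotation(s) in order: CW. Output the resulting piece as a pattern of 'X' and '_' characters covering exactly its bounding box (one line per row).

Answer: X_
X_
XX

Derivation:
Start:
__X
XXX
After rotation 1 (CW):
X_
X_
XX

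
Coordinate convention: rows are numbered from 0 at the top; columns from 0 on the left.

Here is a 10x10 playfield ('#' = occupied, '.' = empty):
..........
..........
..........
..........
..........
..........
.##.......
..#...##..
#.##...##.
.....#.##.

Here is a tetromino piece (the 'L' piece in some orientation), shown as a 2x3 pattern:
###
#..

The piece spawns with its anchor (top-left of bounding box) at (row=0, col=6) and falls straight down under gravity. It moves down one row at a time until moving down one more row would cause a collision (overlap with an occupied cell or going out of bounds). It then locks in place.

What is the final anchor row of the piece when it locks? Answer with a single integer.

Answer: 5

Derivation:
Spawn at (row=0, col=6). Try each row:
  row 0: fits
  row 1: fits
  row 2: fits
  row 3: fits
  row 4: fits
  row 5: fits
  row 6: blocked -> lock at row 5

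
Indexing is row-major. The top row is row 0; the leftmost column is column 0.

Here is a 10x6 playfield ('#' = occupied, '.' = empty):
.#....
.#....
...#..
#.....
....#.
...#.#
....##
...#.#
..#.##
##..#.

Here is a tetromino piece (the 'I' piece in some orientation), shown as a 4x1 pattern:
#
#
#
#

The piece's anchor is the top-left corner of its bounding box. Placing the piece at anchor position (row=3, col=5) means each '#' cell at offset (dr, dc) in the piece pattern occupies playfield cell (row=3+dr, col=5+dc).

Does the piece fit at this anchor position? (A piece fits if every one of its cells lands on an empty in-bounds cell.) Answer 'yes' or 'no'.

Answer: no

Derivation:
Check each piece cell at anchor (3, 5):
  offset (0,0) -> (3,5): empty -> OK
  offset (1,0) -> (4,5): empty -> OK
  offset (2,0) -> (5,5): occupied ('#') -> FAIL
  offset (3,0) -> (6,5): occupied ('#') -> FAIL
All cells valid: no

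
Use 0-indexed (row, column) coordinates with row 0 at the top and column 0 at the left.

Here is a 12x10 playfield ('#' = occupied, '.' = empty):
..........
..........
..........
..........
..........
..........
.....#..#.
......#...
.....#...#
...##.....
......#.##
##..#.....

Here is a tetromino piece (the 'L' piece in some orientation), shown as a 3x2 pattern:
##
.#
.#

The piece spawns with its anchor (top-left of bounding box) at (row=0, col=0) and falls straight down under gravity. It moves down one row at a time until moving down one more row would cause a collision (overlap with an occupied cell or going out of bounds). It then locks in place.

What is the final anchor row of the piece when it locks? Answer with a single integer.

Answer: 8

Derivation:
Spawn at (row=0, col=0). Try each row:
  row 0: fits
  row 1: fits
  row 2: fits
  row 3: fits
  row 4: fits
  row 5: fits
  row 6: fits
  row 7: fits
  row 8: fits
  row 9: blocked -> lock at row 8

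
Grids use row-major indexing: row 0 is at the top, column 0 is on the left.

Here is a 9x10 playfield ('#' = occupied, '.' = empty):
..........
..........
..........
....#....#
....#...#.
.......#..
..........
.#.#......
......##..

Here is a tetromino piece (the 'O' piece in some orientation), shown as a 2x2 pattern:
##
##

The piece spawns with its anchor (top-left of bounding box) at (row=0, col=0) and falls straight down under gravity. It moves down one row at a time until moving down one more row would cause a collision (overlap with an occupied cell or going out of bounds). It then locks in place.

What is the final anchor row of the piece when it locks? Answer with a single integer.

Spawn at (row=0, col=0). Try each row:
  row 0: fits
  row 1: fits
  row 2: fits
  row 3: fits
  row 4: fits
  row 5: fits
  row 6: blocked -> lock at row 5

Answer: 5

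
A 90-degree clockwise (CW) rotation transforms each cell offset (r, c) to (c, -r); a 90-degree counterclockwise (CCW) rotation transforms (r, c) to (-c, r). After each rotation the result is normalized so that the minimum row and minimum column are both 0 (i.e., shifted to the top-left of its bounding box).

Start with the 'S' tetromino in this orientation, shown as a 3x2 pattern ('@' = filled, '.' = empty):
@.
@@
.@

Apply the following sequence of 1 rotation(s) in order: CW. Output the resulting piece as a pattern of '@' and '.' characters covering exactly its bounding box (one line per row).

Start:
@.
@@
.@
After rotation 1 (CW):
.@@
@@.

Answer: .@@
@@.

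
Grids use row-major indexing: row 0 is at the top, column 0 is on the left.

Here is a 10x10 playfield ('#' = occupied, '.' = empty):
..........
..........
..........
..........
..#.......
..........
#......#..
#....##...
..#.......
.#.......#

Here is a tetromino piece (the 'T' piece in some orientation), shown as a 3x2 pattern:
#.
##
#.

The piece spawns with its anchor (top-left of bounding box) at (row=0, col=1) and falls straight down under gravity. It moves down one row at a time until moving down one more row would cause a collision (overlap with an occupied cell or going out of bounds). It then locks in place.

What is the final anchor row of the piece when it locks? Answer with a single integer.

Answer: 2

Derivation:
Spawn at (row=0, col=1). Try each row:
  row 0: fits
  row 1: fits
  row 2: fits
  row 3: blocked -> lock at row 2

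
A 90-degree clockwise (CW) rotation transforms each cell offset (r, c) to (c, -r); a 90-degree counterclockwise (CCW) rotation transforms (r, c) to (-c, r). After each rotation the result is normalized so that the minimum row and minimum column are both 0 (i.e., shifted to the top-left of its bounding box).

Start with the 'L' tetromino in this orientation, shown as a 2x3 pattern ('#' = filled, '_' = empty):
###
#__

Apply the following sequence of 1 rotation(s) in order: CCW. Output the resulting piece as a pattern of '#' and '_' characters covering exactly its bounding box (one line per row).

Start:
###
#__
After rotation 1 (CCW):
#_
#_
##

Answer: #_
#_
##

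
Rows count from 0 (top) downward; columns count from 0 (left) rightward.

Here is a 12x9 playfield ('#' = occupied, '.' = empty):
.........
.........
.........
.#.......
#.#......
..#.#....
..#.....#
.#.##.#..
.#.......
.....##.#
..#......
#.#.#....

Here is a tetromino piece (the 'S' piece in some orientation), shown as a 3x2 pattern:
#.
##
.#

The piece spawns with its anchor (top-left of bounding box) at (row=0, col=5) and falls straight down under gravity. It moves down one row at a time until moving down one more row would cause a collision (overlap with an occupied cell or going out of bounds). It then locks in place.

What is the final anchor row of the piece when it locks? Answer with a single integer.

Answer: 4

Derivation:
Spawn at (row=0, col=5). Try each row:
  row 0: fits
  row 1: fits
  row 2: fits
  row 3: fits
  row 4: fits
  row 5: blocked -> lock at row 4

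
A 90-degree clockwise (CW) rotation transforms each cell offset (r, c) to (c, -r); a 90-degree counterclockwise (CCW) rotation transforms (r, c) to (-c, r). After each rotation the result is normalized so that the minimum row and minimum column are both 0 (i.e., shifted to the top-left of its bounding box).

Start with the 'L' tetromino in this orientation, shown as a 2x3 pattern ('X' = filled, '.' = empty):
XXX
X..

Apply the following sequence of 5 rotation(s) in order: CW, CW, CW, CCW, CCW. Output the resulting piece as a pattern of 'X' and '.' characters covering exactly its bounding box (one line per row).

Answer: XX
.X
.X

Derivation:
Start:
XXX
X..
After rotation 1 (CW):
XX
.X
.X
After rotation 2 (CW):
..X
XXX
After rotation 3 (CW):
X.
X.
XX
After rotation 4 (CCW):
..X
XXX
After rotation 5 (CCW):
XX
.X
.X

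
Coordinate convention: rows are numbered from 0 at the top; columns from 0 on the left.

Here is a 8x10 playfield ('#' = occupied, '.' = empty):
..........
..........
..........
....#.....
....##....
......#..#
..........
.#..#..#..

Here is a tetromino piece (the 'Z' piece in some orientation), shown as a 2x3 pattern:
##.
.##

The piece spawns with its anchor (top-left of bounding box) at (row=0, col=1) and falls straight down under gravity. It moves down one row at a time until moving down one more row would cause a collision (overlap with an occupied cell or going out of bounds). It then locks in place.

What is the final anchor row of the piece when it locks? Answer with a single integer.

Answer: 6

Derivation:
Spawn at (row=0, col=1). Try each row:
  row 0: fits
  row 1: fits
  row 2: fits
  row 3: fits
  row 4: fits
  row 5: fits
  row 6: fits
  row 7: blocked -> lock at row 6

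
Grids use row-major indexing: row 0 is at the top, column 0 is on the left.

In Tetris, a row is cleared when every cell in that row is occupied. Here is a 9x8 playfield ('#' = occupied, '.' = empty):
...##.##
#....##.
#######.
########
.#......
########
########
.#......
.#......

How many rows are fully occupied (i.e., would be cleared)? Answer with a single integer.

Answer: 3

Derivation:
Check each row:
  row 0: 4 empty cells -> not full
  row 1: 5 empty cells -> not full
  row 2: 1 empty cell -> not full
  row 3: 0 empty cells -> FULL (clear)
  row 4: 7 empty cells -> not full
  row 5: 0 empty cells -> FULL (clear)
  row 6: 0 empty cells -> FULL (clear)
  row 7: 7 empty cells -> not full
  row 8: 7 empty cells -> not full
Total rows cleared: 3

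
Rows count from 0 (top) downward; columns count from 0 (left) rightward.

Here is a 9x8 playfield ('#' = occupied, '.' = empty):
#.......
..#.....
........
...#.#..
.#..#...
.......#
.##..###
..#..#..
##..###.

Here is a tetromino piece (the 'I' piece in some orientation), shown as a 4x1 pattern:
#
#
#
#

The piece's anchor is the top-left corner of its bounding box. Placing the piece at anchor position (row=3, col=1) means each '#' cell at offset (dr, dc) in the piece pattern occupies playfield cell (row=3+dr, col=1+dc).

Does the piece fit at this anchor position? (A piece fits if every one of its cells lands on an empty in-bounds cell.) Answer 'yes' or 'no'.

Answer: no

Derivation:
Check each piece cell at anchor (3, 1):
  offset (0,0) -> (3,1): empty -> OK
  offset (1,0) -> (4,1): occupied ('#') -> FAIL
  offset (2,0) -> (5,1): empty -> OK
  offset (3,0) -> (6,1): occupied ('#') -> FAIL
All cells valid: no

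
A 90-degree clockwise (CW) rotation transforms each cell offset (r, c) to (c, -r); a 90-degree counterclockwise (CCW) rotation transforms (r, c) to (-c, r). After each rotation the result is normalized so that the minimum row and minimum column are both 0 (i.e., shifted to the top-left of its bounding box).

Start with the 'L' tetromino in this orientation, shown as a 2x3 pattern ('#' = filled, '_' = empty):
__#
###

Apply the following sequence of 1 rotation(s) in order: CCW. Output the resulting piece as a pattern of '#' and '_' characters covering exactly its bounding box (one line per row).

Start:
__#
###
After rotation 1 (CCW):
##
_#
_#

Answer: ##
_#
_#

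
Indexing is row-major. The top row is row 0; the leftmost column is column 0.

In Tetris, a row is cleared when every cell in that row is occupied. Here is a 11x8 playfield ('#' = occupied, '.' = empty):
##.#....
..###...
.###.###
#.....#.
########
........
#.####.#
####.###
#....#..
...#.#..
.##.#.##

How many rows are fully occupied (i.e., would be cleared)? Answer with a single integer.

Answer: 1

Derivation:
Check each row:
  row 0: 5 empty cells -> not full
  row 1: 5 empty cells -> not full
  row 2: 2 empty cells -> not full
  row 3: 6 empty cells -> not full
  row 4: 0 empty cells -> FULL (clear)
  row 5: 8 empty cells -> not full
  row 6: 2 empty cells -> not full
  row 7: 1 empty cell -> not full
  row 8: 6 empty cells -> not full
  row 9: 6 empty cells -> not full
  row 10: 3 empty cells -> not full
Total rows cleared: 1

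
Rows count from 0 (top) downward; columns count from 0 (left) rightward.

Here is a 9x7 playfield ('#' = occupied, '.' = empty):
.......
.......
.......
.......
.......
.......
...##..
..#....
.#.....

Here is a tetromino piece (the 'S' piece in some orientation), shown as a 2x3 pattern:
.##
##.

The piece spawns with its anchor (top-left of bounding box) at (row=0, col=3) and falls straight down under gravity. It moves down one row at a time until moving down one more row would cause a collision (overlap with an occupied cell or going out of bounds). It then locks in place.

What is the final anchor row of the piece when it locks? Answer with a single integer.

Spawn at (row=0, col=3). Try each row:
  row 0: fits
  row 1: fits
  row 2: fits
  row 3: fits
  row 4: fits
  row 5: blocked -> lock at row 4

Answer: 4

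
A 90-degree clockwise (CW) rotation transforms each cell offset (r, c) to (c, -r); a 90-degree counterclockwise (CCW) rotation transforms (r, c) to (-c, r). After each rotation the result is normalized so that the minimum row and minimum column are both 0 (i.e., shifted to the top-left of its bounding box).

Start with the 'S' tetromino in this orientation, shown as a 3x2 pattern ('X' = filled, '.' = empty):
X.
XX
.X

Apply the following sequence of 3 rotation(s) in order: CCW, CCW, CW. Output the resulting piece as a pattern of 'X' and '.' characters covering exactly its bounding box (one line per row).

Start:
X.
XX
.X
After rotation 1 (CCW):
.XX
XX.
After rotation 2 (CCW):
X.
XX
.X
After rotation 3 (CW):
.XX
XX.

Answer: .XX
XX.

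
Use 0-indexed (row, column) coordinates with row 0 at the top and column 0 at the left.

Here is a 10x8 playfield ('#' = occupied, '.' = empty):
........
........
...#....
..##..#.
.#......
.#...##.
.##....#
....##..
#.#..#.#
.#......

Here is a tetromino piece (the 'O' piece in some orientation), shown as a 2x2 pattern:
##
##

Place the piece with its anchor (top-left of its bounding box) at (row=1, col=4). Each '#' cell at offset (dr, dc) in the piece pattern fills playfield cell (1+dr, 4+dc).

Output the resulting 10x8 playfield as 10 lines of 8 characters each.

Answer: ........
....##..
...###..
..##..#.
.#......
.#...##.
.##....#
....##..
#.#..#.#
.#......

Derivation:
Fill (1+0,4+0) = (1,4)
Fill (1+0,4+1) = (1,5)
Fill (1+1,4+0) = (2,4)
Fill (1+1,4+1) = (2,5)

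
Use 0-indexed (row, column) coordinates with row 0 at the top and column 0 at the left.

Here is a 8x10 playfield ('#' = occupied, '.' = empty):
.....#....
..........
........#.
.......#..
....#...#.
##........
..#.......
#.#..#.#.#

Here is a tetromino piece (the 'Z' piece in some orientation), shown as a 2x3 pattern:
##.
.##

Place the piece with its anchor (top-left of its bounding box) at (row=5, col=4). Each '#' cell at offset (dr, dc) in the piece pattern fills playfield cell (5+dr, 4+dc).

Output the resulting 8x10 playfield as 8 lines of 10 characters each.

Fill (5+0,4+0) = (5,4)
Fill (5+0,4+1) = (5,5)
Fill (5+1,4+1) = (6,5)
Fill (5+1,4+2) = (6,6)

Answer: .....#....
..........
........#.
.......#..
....#...#.
##..##....
..#..##...
#.#..#.#.#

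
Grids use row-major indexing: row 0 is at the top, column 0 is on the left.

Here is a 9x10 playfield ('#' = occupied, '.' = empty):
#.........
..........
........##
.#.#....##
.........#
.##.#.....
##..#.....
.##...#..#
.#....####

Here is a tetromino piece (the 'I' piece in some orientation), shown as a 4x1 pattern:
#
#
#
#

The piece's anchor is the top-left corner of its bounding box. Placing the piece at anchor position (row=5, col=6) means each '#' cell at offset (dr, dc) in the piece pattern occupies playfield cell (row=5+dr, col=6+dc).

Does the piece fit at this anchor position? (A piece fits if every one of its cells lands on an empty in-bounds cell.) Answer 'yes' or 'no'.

Check each piece cell at anchor (5, 6):
  offset (0,0) -> (5,6): empty -> OK
  offset (1,0) -> (6,6): empty -> OK
  offset (2,0) -> (7,6): occupied ('#') -> FAIL
  offset (3,0) -> (8,6): occupied ('#') -> FAIL
All cells valid: no

Answer: no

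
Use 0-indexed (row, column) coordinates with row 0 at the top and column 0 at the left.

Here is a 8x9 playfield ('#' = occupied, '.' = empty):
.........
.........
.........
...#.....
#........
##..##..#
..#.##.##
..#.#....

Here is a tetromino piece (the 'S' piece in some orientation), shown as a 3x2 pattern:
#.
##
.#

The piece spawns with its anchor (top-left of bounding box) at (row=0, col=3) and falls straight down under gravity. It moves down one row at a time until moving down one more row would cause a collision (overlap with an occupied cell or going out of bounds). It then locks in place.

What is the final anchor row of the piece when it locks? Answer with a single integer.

Spawn at (row=0, col=3). Try each row:
  row 0: fits
  row 1: fits
  row 2: blocked -> lock at row 1

Answer: 1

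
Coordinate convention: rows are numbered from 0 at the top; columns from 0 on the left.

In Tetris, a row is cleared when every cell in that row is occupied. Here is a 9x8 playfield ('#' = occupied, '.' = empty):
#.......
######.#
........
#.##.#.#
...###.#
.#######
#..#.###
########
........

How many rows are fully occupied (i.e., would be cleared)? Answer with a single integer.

Answer: 1

Derivation:
Check each row:
  row 0: 7 empty cells -> not full
  row 1: 1 empty cell -> not full
  row 2: 8 empty cells -> not full
  row 3: 3 empty cells -> not full
  row 4: 4 empty cells -> not full
  row 5: 1 empty cell -> not full
  row 6: 3 empty cells -> not full
  row 7: 0 empty cells -> FULL (clear)
  row 8: 8 empty cells -> not full
Total rows cleared: 1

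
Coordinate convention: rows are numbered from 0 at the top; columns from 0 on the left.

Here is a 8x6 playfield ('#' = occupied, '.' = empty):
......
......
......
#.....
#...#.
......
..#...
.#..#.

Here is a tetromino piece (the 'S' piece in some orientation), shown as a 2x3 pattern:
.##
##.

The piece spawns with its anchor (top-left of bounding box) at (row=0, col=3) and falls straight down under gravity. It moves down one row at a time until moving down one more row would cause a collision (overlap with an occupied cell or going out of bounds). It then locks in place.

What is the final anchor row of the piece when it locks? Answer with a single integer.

Answer: 2

Derivation:
Spawn at (row=0, col=3). Try each row:
  row 0: fits
  row 1: fits
  row 2: fits
  row 3: blocked -> lock at row 2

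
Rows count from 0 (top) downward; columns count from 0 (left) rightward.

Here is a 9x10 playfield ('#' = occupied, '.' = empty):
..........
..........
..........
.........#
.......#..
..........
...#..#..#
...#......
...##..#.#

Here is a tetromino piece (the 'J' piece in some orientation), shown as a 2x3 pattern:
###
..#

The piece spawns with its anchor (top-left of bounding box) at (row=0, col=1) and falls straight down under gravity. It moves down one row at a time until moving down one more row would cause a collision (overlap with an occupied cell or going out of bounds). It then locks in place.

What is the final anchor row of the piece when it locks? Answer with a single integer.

Spawn at (row=0, col=1). Try each row:
  row 0: fits
  row 1: fits
  row 2: fits
  row 3: fits
  row 4: fits
  row 5: blocked -> lock at row 4

Answer: 4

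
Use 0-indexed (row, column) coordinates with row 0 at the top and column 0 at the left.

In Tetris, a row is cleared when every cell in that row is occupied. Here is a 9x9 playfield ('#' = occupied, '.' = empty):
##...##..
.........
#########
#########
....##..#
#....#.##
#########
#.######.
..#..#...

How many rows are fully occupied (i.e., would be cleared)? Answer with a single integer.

Check each row:
  row 0: 5 empty cells -> not full
  row 1: 9 empty cells -> not full
  row 2: 0 empty cells -> FULL (clear)
  row 3: 0 empty cells -> FULL (clear)
  row 4: 6 empty cells -> not full
  row 5: 5 empty cells -> not full
  row 6: 0 empty cells -> FULL (clear)
  row 7: 2 empty cells -> not full
  row 8: 7 empty cells -> not full
Total rows cleared: 3

Answer: 3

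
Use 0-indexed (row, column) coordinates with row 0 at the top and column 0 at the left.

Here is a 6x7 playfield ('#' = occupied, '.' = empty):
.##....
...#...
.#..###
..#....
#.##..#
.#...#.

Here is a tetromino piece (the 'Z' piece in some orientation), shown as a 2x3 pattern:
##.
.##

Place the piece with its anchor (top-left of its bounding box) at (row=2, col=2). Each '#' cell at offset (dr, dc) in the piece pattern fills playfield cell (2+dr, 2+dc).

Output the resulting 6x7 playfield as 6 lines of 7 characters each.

Fill (2+0,2+0) = (2,2)
Fill (2+0,2+1) = (2,3)
Fill (2+1,2+1) = (3,3)
Fill (2+1,2+2) = (3,4)

Answer: .##....
...#...
.######
..###..
#.##..#
.#...#.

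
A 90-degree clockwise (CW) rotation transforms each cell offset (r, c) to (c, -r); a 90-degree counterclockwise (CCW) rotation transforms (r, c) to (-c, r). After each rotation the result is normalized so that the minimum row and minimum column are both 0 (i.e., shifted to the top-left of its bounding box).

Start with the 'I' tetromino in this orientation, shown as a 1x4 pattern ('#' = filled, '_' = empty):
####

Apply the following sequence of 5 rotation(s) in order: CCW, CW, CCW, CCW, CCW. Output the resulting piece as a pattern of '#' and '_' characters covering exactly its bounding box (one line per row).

Start:
####
After rotation 1 (CCW):
#
#
#
#
After rotation 2 (CW):
####
After rotation 3 (CCW):
#
#
#
#
After rotation 4 (CCW):
####
After rotation 5 (CCW):
#
#
#
#

Answer: #
#
#
#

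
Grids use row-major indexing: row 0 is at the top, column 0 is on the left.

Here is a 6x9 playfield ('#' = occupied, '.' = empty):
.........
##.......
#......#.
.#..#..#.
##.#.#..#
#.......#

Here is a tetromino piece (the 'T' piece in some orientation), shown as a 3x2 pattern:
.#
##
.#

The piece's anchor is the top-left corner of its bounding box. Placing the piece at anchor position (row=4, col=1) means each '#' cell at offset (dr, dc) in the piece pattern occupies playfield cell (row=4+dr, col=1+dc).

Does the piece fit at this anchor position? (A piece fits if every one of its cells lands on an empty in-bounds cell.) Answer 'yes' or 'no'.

Check each piece cell at anchor (4, 1):
  offset (0,1) -> (4,2): empty -> OK
  offset (1,0) -> (5,1): empty -> OK
  offset (1,1) -> (5,2): empty -> OK
  offset (2,1) -> (6,2): out of bounds -> FAIL
All cells valid: no

Answer: no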